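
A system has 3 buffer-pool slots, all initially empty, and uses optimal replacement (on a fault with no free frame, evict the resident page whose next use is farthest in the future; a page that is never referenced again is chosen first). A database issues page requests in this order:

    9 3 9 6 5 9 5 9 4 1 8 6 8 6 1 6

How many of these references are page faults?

7

9 → miss, frames [9]
3 → miss, frames [9, 3]
9 → hit
6 → miss, frames [9, 3, 6]
5 → miss, evict 3, frames [9, 6, 5]
9 → hit
5 → hit
9 → hit
4 → miss, evict 5, frames [9, 6, 4]
1 → miss, evict 4, frames [9, 6, 1]
8 → miss, evict 9, frames [6, 1, 8]
6 → hit
8 → hit
6 → hit
1 → hit
6 → hit
Page faults: 7.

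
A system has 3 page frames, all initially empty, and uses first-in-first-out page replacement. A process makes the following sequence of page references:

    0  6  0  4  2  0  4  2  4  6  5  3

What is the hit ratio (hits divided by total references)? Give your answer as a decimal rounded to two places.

0 -> fault, frames [0]
6 -> fault, frames [0, 6]
0 -> hit
4 -> fault, frames [0, 6, 4]
2 -> fault, evict 0, frames [6, 4, 2]
0 -> fault, evict 6, frames [4, 2, 0]
4 -> hit
2 -> hit
4 -> hit
6 -> fault, evict 4, frames [2, 0, 6]
5 -> fault, evict 2, frames [0, 6, 5]
3 -> fault, evict 0, frames [6, 5, 3]
Hits: 4 of 12 references → 4/12 = 0.3333.

0.33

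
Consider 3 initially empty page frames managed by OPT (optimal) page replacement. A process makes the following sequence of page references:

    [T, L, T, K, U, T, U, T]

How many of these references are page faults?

T: fault, frames {T}
L: fault, frames {T,L}
T: hit
K: fault, frames {T,L,K}
U: fault, evict K, frames {T,L,U}
T: hit
U: hit
T: hit
Page faults: 4.

4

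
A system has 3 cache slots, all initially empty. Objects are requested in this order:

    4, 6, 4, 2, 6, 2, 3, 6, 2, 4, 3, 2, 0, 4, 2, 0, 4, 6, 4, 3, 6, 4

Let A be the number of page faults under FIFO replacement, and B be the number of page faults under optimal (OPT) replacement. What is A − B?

Under FIFO: F F . F . . F . . F . . F . F . . F F F . . → 10 faults.
Under OPT: F F . F . . F . . F . . F . . . . F . F . . → 8 faults.
A − B = 10 − 8 = 2.

2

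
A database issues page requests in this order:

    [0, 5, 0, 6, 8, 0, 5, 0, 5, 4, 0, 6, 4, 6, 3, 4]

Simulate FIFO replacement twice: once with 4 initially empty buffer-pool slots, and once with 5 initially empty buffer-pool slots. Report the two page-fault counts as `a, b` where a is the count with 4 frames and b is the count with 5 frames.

4 frames: F F . F F . . . . F F . . . F . → 7 faults.
5 frames: F F . F F . . . . F . . . . F . → 6 faults.
6 < 7: adding a frame reduced faults, as is typical.

7, 6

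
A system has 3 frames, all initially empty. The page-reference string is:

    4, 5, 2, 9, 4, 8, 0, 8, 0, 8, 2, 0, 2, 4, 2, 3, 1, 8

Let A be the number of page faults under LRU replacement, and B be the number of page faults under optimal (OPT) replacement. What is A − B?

Under LRU: F F F F F F F . . . F . . F . F F F → 12 faults.
Under OPT: F F F F . F F . . . . . . F . F F . → 9 faults.
A − B = 12 − 9 = 3.

3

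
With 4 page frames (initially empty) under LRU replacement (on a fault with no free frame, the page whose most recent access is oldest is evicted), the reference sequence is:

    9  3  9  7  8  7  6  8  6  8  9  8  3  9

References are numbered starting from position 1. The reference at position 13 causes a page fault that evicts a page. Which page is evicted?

7

pos 1: 9 -> fault, frames {9}
pos 2: 3 -> fault, frames {9,3}
pos 3: 9 -> hit
pos 4: 7 -> fault, frames {3,9,7}
pos 5: 8 -> fault, frames {3,9,7,8}
pos 6: 7 -> hit
pos 7: 6 -> fault, evict 3, frames {9,8,7,6}
pos 8: 8 -> hit
pos 9: 6 -> hit
pos 10: 8 -> hit
pos 11: 9 -> hit
pos 12: 8 -> hit
pos 13: 3 -> fault, evict 7, frames {6,9,8,3}
At position 13, page 7 is evicted.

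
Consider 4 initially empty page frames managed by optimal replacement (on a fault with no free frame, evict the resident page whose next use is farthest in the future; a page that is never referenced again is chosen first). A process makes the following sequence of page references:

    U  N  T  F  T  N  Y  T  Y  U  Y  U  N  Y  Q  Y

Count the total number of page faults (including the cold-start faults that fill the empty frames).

U: miss, frames (U)
N: miss, frames (U N)
T: miss, frames (U N T)
F: miss, frames (U N T F)
T: hit
N: hit
Y: miss, evict F, frames (U N T Y)
T: hit
Y: hit
U: hit
Y: hit
U: hit
N: hit
Y: hit
Q: miss, evict T, frames (U N Y Q)
Y: hit
Page faults: 6.

6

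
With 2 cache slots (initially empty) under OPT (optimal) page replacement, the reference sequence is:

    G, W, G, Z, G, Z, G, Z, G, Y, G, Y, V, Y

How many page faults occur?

G → fault, frames {G}
W → fault, frames {G,W}
G → hit
Z → fault, evict W, frames {G,Z}
G → hit
Z → hit
G → hit
Z → hit
G → hit
Y → fault, evict Z, frames {G,Y}
G → hit
Y → hit
V → fault, evict G, frames {Y,V}
Y → hit
Page faults: 5.

5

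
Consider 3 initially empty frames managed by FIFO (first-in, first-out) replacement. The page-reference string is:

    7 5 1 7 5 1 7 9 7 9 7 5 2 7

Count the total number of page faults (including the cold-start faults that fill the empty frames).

7

7 -> fault, frames {7}
5 -> fault, frames {7,5}
1 -> fault, frames {7,5,1}
7 -> hit
5 -> hit
1 -> hit
7 -> hit
9 -> fault, evict 7, frames {5,1,9}
7 -> fault, evict 5, frames {1,9,7}
9 -> hit
7 -> hit
5 -> fault, evict 1, frames {9,7,5}
2 -> fault, evict 9, frames {7,5,2}
7 -> hit
Page faults: 7.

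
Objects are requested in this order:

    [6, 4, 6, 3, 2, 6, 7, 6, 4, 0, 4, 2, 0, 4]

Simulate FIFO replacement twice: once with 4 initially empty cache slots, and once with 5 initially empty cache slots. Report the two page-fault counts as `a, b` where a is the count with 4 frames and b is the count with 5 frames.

9, 6

4 frames: F F . F F . F F F F . F . . → 9 faults.
5 frames: F F . F F . F . . F . . . . → 6 faults.
6 < 9: adding a frame reduced faults, as is typical.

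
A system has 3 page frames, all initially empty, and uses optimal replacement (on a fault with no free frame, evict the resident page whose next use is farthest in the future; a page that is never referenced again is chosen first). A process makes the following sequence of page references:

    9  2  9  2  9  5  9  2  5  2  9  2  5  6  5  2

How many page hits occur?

9 -> miss, frames (9)
2 -> miss, frames (9 2)
9 -> hit
2 -> hit
9 -> hit
5 -> miss, frames (9 2 5)
9 -> hit
2 -> hit
5 -> hit
2 -> hit
9 -> hit
2 -> hit
5 -> hit
6 -> miss, evict 9, frames (2 5 6)
5 -> hit
2 -> hit
Hits: 12.

12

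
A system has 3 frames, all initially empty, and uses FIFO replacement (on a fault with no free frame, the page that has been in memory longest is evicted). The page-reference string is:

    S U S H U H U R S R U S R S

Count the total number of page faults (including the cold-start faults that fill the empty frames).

S: fault, frames (S)
U: fault, frames (S U)
S: hit
H: fault, frames (S U H)
U: hit
H: hit
U: hit
R: fault, evict S, frames (U H R)
S: fault, evict U, frames (H R S)
R: hit
U: fault, evict H, frames (R S U)
S: hit
R: hit
S: hit
Page faults: 6.

6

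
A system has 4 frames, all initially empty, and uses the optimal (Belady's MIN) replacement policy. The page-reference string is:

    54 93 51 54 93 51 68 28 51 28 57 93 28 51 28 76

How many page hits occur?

9

54 → miss, frames {54}
93 → miss, frames {54,93}
51 → miss, frames {54,93,51}
54 → hit
93 → hit
51 → hit
68 → miss, frames {54,93,51,68}
28 → miss, evict 68, frames {54,93,51,28}
51 → hit
28 → hit
57 → miss, evict 54, frames {93,51,28,57}
93 → hit
28 → hit
51 → hit
28 → hit
76 → miss, evict 57, frames {93,51,28,76}
Hits: 9.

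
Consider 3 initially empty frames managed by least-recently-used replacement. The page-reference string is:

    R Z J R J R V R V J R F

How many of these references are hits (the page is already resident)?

7

R: miss, frames {R}
Z: miss, frames {R,Z}
J: miss, frames {R,Z,J}
R: hit
J: hit
R: hit
V: miss, evict Z, frames {J,R,V}
R: hit
V: hit
J: hit
R: hit
F: miss, evict V, frames {J,R,F}
Hits: 7.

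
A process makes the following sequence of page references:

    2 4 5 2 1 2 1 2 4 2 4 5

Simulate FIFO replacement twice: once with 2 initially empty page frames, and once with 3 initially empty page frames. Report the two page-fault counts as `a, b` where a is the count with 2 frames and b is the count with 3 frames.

2 frames: F F F F F . . . F F . F → 8 faults.
3 frames: F F F . F F . . F . . F → 7 faults.
7 < 8: adding a frame reduced faults, as is typical.

8, 7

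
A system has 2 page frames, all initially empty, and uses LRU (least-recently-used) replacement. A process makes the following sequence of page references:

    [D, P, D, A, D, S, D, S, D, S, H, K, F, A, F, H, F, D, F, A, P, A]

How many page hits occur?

10

D -> miss, frames (D)
P -> miss, frames (D P)
D -> hit
A -> miss, evict P, frames (D A)
D -> hit
S -> miss, evict A, frames (D S)
D -> hit
S -> hit
D -> hit
S -> hit
H -> miss, evict D, frames (S H)
K -> miss, evict S, frames (H K)
F -> miss, evict H, frames (K F)
A -> miss, evict K, frames (F A)
F -> hit
H -> miss, evict A, frames (F H)
F -> hit
D -> miss, evict H, frames (F D)
F -> hit
A -> miss, evict D, frames (F A)
P -> miss, evict F, frames (A P)
A -> hit
Hits: 10.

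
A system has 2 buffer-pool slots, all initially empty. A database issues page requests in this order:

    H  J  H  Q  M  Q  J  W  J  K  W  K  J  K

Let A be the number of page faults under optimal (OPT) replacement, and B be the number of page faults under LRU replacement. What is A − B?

-1

Under OPT: F F . F F . F F . F . . F . → 8 faults.
Under LRU: F F . F F . F F . F F . F . → 9 faults.
A − B = 8 − 9 = -1.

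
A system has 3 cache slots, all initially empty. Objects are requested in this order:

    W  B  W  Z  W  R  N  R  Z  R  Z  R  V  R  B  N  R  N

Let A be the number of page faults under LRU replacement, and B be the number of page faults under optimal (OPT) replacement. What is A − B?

2

Under LRU: F F . F . F F . F . . . F . F F . . → 9 faults.
Under OPT: F F . F . F F . . . . . F . F . . . → 7 faults.
A − B = 9 − 7 = 2.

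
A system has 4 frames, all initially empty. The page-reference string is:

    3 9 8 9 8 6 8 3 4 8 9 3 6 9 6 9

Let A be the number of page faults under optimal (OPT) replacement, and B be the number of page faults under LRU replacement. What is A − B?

-1

Under OPT: F F F . . F . . F . . . F . . . → 6 faults.
Under LRU: F F F . . F . . F . F . F . . . → 7 faults.
A − B = 6 − 7 = -1.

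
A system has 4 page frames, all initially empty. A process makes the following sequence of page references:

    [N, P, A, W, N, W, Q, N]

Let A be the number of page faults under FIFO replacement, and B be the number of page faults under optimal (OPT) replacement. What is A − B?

1

Under FIFO: F F F F . . F F → 6 faults.
Under OPT: F F F F . . F . → 5 faults.
A − B = 6 − 5 = 1.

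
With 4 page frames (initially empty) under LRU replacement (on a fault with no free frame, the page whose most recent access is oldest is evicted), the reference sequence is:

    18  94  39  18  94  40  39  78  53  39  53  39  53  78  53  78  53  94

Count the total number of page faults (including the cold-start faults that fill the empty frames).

7

18: fault, frames {18}
94: fault, frames {18,94}
39: fault, frames {18,94,39}
18: hit
94: hit
40: fault, frames {39,18,94,40}
39: hit
78: fault, evict 18, frames {94,40,39,78}
53: fault, evict 94, frames {40,39,78,53}
39: hit
53: hit
39: hit
53: hit
78: hit
53: hit
78: hit
53: hit
94: fault, evict 40, frames {39,78,53,94}
Page faults: 7.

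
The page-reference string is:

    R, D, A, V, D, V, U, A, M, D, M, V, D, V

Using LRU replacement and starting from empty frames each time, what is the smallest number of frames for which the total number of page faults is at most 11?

2

f=1: 14 faults
f=2: 11 faults
f=3: 9 faults
f=4: 8 faults
f=5: 6 faults
f=6: 6 faults
Smallest f with faults ≤ 11 is 2.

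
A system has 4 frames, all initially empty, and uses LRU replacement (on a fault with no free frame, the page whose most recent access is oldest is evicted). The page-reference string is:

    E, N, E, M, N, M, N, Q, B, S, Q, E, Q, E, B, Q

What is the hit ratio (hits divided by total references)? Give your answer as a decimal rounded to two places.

E → fault, frames (E)
N → fault, frames (E N)
E → hit
M → fault, frames (N E M)
N → hit
M → hit
N → hit
Q → fault, frames (E M N Q)
B → fault, evict E, frames (M N Q B)
S → fault, evict M, frames (N Q B S)
Q → hit
E → fault, evict N, frames (B S Q E)
Q → hit
E → hit
B → hit
Q → hit
Hits: 9 of 16 references → 9/16 = 0.5625.

0.56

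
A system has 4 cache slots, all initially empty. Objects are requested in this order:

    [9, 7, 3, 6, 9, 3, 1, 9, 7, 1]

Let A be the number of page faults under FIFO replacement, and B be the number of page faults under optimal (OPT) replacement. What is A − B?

2

Under FIFO: F F F F . . F F F . → 7 faults.
Under OPT: F F F F . . F . . . → 5 faults.
A − B = 7 − 5 = 2.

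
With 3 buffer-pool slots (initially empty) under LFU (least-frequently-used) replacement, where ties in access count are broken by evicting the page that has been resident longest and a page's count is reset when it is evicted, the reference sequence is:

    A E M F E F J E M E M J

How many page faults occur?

7

A → fault, frames {A}
E → fault, frames {A,E}
M → fault, frames {A,E,M}
F → fault, evict A, frames {E,M,F}
E → hit
F → hit
J → fault, evict M, frames {E,F,J}
E → hit
M → fault, evict J, frames {E,F,M}
E → hit
M → hit
J → fault, evict F, frames {E,M,J}
Page faults: 7.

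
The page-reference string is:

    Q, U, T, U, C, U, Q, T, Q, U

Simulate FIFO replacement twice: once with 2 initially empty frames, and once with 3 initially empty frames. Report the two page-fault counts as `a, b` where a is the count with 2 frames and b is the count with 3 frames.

2 frames: F F F . F F F F . F → 8 faults.
3 frames: F F F . F . F . . F → 6 faults.
6 < 8: adding a frame reduced faults, as is typical.

8, 6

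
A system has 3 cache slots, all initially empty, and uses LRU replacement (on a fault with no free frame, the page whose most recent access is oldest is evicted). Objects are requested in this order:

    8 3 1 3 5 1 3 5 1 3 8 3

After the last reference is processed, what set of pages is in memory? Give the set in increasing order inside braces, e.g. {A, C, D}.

{1, 3, 8}

8 → miss, frames (8)
3 → miss, frames (8 3)
1 → miss, frames (8 3 1)
3 → hit
5 → miss, evict 8, frames (1 3 5)
1 → hit
3 → hit
5 → hit
1 → hit
3 → hit
8 → miss, evict 5, frames (1 3 8)
3 → hit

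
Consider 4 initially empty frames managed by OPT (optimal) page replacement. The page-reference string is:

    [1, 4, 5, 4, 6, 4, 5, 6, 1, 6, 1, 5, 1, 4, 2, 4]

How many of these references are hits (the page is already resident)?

1: fault, frames {1}
4: fault, frames {1,4}
5: fault, frames {1,4,5}
4: hit
6: fault, frames {1,4,5,6}
4: hit
5: hit
6: hit
1: hit
6: hit
1: hit
5: hit
1: hit
4: hit
2: fault, evict 6, frames {1,4,5,2}
4: hit
Hits: 11.

11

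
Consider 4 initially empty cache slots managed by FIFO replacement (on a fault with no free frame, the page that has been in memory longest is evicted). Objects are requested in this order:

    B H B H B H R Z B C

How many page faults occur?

B -> miss, frames (B)
H -> miss, frames (B H)
B -> hit
H -> hit
B -> hit
H -> hit
R -> miss, frames (B H R)
Z -> miss, frames (B H R Z)
B -> hit
C -> miss, evict B, frames (H R Z C)
Page faults: 5.

5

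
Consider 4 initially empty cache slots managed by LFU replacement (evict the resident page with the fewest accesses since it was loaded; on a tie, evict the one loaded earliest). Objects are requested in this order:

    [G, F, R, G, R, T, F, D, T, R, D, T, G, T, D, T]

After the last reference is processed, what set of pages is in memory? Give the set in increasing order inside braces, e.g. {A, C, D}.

{D, G, R, T}

G → fault, frames (G)
F → fault, frames (G F)
R → fault, frames (G F R)
G → hit
R → hit
T → fault, frames (G F R T)
F → hit
D → fault, evict T, frames (G F R D)
T → fault, evict D, frames (G F R T)
R → hit
D → fault, evict T, frames (G F R D)
T → fault, evict D, frames (G F R T)
G → hit
T → hit
D → fault, evict F, frames (G R T D)
T → hit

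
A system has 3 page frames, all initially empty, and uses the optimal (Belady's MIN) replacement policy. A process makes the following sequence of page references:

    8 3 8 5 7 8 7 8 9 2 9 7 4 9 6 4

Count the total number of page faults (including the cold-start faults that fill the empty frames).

8: miss, frames [8]
3: miss, frames [8, 3]
8: hit
5: miss, frames [8, 3, 5]
7: miss, evict 5, frames [8, 3, 7]
8: hit
7: hit
8: hit
9: miss, evict 3, frames [8, 7, 9]
2: miss, evict 8, frames [7, 9, 2]
9: hit
7: hit
4: miss, evict 2, frames [7, 9, 4]
9: hit
6: miss, evict 9, frames [7, 4, 6]
4: hit
Page faults: 8.

8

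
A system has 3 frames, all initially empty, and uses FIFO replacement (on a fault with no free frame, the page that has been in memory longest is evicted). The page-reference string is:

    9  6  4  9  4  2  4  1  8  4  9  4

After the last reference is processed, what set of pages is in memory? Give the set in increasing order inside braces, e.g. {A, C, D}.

9 → miss, frames [9]
6 → miss, frames [9, 6]
4 → miss, frames [9, 6, 4]
9 → hit
4 → hit
2 → miss, evict 9, frames [6, 4, 2]
4 → hit
1 → miss, evict 6, frames [4, 2, 1]
8 → miss, evict 4, frames [2, 1, 8]
4 → miss, evict 2, frames [1, 8, 4]
9 → miss, evict 1, frames [8, 4, 9]
4 → hit

{4, 8, 9}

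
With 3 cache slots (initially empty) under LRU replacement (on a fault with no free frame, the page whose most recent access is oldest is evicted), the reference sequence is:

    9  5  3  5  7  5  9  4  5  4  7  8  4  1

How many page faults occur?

9 → fault, frames [9]
5 → fault, frames [9, 5]
3 → fault, frames [9, 5, 3]
5 → hit
7 → fault, evict 9, frames [3, 5, 7]
5 → hit
9 → fault, evict 3, frames [7, 5, 9]
4 → fault, evict 7, frames [5, 9, 4]
5 → hit
4 → hit
7 → fault, evict 9, frames [5, 4, 7]
8 → fault, evict 5, frames [4, 7, 8]
4 → hit
1 → fault, evict 7, frames [8, 4, 1]
Page faults: 9.

9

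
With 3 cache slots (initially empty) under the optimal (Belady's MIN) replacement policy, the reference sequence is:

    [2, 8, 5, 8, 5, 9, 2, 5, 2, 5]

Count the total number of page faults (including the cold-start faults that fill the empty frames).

4

2 -> fault, frames [2]
8 -> fault, frames [2, 8]
5 -> fault, frames [2, 8, 5]
8 -> hit
5 -> hit
9 -> fault, evict 8, frames [2, 5, 9]
2 -> hit
5 -> hit
2 -> hit
5 -> hit
Page faults: 4.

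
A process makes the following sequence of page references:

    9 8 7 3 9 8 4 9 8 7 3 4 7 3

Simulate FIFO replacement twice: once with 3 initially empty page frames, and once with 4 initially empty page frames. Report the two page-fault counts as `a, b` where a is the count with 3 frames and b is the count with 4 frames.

3 frames: F F F F F F F . . F F . . . → 9 faults.
4 frames: F F F F . . F F F F F F . . → 10 faults.
10 > 9: adding a frame increased faults — Belady's anomaly.

9, 10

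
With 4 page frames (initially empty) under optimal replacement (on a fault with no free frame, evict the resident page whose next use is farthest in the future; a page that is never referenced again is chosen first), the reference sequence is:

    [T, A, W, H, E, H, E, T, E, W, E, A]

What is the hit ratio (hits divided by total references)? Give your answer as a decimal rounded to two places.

0.50

T → fault, frames (T)
A → fault, frames (T A)
W → fault, frames (T A W)
H → fault, frames (T A W H)
E → fault, evict A, frames (T W H E)
H → hit
E → hit
T → hit
E → hit
W → hit
E → hit
A → fault, evict E, frames (T W H A)
Hits: 6 of 12 references → 6/12 = 0.5000.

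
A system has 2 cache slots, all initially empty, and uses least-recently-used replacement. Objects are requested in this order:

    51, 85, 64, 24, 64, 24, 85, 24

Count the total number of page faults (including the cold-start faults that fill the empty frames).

5

51 → fault, frames [51]
85 → fault, frames [51, 85]
64 → fault, evict 51, frames [85, 64]
24 → fault, evict 85, frames [64, 24]
64 → hit
24 → hit
85 → fault, evict 64, frames [24, 85]
24 → hit
Page faults: 5.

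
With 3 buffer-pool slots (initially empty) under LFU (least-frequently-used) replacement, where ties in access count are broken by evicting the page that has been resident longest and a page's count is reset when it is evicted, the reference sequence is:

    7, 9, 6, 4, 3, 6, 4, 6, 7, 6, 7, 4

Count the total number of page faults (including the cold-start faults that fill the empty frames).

7 -> fault, frames {7}
9 -> fault, frames {7,9}
6 -> fault, frames {7,9,6}
4 -> fault, evict 7, frames {9,6,4}
3 -> fault, evict 9, frames {6,4,3}
6 -> hit
4 -> hit
6 -> hit
7 -> fault, evict 3, frames {6,4,7}
6 -> hit
7 -> hit
4 -> hit
Page faults: 6.

6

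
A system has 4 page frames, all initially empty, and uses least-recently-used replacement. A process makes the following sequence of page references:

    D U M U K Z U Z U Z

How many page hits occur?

D -> fault, frames [D]
U -> fault, frames [D, U]
M -> fault, frames [D, U, M]
U -> hit
K -> fault, frames [D, M, U, K]
Z -> fault, evict D, frames [M, U, K, Z]
U -> hit
Z -> hit
U -> hit
Z -> hit
Hits: 5.

5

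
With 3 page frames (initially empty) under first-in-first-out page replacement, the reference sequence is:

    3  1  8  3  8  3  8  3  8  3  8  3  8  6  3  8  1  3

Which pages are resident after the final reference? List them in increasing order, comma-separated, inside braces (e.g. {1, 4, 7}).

{1, 3, 6}

3 → miss, frames (3)
1 → miss, frames (3 1)
8 → miss, frames (3 1 8)
3 → hit
8 → hit
3 → hit
8 → hit
3 → hit
8 → hit
3 → hit
8 → hit
3 → hit
8 → hit
6 → miss, evict 3, frames (1 8 6)
3 → miss, evict 1, frames (8 6 3)
8 → hit
1 → miss, evict 8, frames (6 3 1)
3 → hit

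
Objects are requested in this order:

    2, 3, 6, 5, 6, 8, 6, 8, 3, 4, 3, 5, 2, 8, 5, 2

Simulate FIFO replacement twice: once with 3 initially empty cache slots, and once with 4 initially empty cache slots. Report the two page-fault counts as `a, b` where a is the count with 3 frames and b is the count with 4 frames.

10, 9

3 frames: F F F F . F . . F F . F F F . . → 10 faults.
4 frames: F F F F . F . . . F F . F . F . → 9 faults.
9 < 10: adding a frame reduced faults, as is typical.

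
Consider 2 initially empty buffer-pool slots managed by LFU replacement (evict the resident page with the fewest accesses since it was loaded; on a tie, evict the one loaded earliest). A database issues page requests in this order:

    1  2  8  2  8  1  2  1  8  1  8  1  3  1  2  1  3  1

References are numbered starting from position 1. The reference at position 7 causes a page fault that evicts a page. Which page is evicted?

1

pos 1: 1 → miss, frames (1)
pos 2: 2 → miss, frames (1 2)
pos 3: 8 → miss, evict 1, frames (2 8)
pos 4: 2 → hit
pos 5: 8 → hit
pos 6: 1 → miss, evict 2, frames (8 1)
pos 7: 2 → miss, evict 1, frames (8 2)
At position 7, page 1 is evicted.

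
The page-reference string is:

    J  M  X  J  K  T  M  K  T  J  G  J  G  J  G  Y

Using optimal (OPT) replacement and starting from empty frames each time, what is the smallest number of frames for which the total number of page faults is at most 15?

f=1: 16 faults
f=2: 10 faults
f=3: 8 faults
f=4: 7 faults
f=5: 7 faults
f=6: 7 faults
f=7: 7 faults
Smallest f with faults ≤ 15 is 2.

2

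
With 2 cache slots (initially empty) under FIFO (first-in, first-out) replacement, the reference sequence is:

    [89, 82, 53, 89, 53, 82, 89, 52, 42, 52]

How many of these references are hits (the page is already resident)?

3

89 → miss, frames {89}
82 → miss, frames {89,82}
53 → miss, evict 89, frames {82,53}
89 → miss, evict 82, frames {53,89}
53 → hit
82 → miss, evict 53, frames {89,82}
89 → hit
52 → miss, evict 89, frames {82,52}
42 → miss, evict 82, frames {52,42}
52 → hit
Hits: 3.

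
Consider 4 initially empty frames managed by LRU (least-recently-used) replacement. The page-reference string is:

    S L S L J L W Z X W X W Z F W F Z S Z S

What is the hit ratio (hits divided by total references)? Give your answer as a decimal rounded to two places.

0.60

S -> miss, frames {S}
L -> miss, frames {S,L}
S -> hit
L -> hit
J -> miss, frames {S,L,J}
L -> hit
W -> miss, frames {S,J,L,W}
Z -> miss, evict S, frames {J,L,W,Z}
X -> miss, evict J, frames {L,W,Z,X}
W -> hit
X -> hit
W -> hit
Z -> hit
F -> miss, evict L, frames {X,W,Z,F}
W -> hit
F -> hit
Z -> hit
S -> miss, evict X, frames {W,F,Z,S}
Z -> hit
S -> hit
Hits: 12 of 20 references → 12/20 = 0.6000.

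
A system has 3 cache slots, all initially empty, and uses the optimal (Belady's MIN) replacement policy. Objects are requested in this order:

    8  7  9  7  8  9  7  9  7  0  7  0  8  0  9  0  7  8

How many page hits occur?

8 → miss, frames (8)
7 → miss, frames (8 7)
9 → miss, frames (8 7 9)
7 → hit
8 → hit
9 → hit
7 → hit
9 → hit
7 → hit
0 → miss, evict 9, frames (8 7 0)
7 → hit
0 → hit
8 → hit
0 → hit
9 → miss, evict 8, frames (7 0 9)
0 → hit
7 → hit
8 → miss, evict 9, frames (7 0 8)
Hits: 12.

12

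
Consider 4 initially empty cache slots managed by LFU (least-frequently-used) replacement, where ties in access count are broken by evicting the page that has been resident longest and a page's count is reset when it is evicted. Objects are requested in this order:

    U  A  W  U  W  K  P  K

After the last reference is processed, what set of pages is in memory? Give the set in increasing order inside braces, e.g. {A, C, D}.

U → fault, frames {U}
A → fault, frames {U,A}
W → fault, frames {U,A,W}
U → hit
W → hit
K → fault, frames {U,A,W,K}
P → fault, evict A, frames {U,W,K,P}
K → hit

{K, P, U, W}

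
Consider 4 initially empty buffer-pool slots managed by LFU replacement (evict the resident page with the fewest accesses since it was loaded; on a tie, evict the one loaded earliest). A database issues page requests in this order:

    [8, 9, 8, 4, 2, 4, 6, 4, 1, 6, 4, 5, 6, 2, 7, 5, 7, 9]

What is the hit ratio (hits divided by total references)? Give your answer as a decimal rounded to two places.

8: miss, frames [8]
9: miss, frames [8, 9]
8: hit
4: miss, frames [8, 9, 4]
2: miss, frames [8, 9, 4, 2]
4: hit
6: miss, evict 9, frames [8, 4, 2, 6]
4: hit
1: miss, evict 2, frames [8, 4, 6, 1]
6: hit
4: hit
5: miss, evict 1, frames [8, 4, 6, 5]
6: hit
2: miss, evict 5, frames [8, 4, 6, 2]
7: miss, evict 2, frames [8, 4, 6, 7]
5: miss, evict 7, frames [8, 4, 6, 5]
7: miss, evict 5, frames [8, 4, 6, 7]
9: miss, evict 7, frames [8, 4, 6, 9]
Hits: 6 of 18 references → 6/18 = 0.3333.

0.33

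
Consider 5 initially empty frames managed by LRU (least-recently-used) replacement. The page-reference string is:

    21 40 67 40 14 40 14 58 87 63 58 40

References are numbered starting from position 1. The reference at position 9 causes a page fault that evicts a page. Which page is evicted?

21

pos 1: 21: fault, frames {21}
pos 2: 40: fault, frames {21,40}
pos 3: 67: fault, frames {21,40,67}
pos 4: 40: hit
pos 5: 14: fault, frames {21,67,40,14}
pos 6: 40: hit
pos 7: 14: hit
pos 8: 58: fault, frames {21,67,40,14,58}
pos 9: 87: fault, evict 21, frames {67,40,14,58,87}
At position 9, page 21 is evicted.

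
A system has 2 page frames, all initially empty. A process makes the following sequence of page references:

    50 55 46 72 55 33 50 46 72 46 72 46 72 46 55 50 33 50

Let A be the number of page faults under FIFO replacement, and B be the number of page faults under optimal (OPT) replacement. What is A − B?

Under FIFO: F F F F F F F F F . . . . . F F F . → 12 faults.
Under OPT: F F F F . F F F . . . . . . F F F . → 10 faults.
A − B = 12 − 10 = 2.

2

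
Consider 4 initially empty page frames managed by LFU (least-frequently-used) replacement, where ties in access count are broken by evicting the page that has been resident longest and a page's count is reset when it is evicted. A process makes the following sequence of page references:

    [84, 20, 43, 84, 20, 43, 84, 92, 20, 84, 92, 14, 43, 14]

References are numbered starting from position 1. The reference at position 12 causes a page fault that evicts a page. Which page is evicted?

43

pos 1: 84: fault, frames (84)
pos 2: 20: fault, frames (84 20)
pos 3: 43: fault, frames (84 20 43)
pos 4: 84: hit
pos 5: 20: hit
pos 6: 43: hit
pos 7: 84: hit
pos 8: 92: fault, frames (84 20 43 92)
pos 9: 20: hit
pos 10: 84: hit
pos 11: 92: hit
pos 12: 14: fault, evict 43, frames (84 20 92 14)
At position 12, page 43 is evicted.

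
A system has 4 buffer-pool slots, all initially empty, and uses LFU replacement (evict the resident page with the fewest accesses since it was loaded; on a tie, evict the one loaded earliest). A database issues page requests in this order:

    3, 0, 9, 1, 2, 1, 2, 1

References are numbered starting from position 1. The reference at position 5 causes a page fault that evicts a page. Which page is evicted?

3

pos 1: 3 → fault, frames {3}
pos 2: 0 → fault, frames {3,0}
pos 3: 9 → fault, frames {3,0,9}
pos 4: 1 → fault, frames {3,0,9,1}
pos 5: 2 → fault, evict 3, frames {0,9,1,2}
At position 5, page 3 is evicted.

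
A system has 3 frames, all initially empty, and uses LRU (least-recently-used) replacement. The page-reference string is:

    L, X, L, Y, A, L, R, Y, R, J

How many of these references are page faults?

L: fault, frames {L}
X: fault, frames {L,X}
L: hit
Y: fault, frames {X,L,Y}
A: fault, evict X, frames {L,Y,A}
L: hit
R: fault, evict Y, frames {A,L,R}
Y: fault, evict A, frames {L,R,Y}
R: hit
J: fault, evict L, frames {Y,R,J}
Page faults: 7.

7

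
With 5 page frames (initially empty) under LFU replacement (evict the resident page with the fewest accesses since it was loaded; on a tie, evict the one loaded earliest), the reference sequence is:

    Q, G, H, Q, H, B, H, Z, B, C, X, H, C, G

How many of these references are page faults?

8

Q -> fault, frames {Q}
G -> fault, frames {Q,G}
H -> fault, frames {Q,G,H}
Q -> hit
H -> hit
B -> fault, frames {Q,G,H,B}
H -> hit
Z -> fault, frames {Q,G,H,B,Z}
B -> hit
C -> fault, evict G, frames {Q,H,B,Z,C}
X -> fault, evict Z, frames {Q,H,B,C,X}
H -> hit
C -> hit
G -> fault, evict X, frames {Q,H,B,C,G}
Page faults: 8.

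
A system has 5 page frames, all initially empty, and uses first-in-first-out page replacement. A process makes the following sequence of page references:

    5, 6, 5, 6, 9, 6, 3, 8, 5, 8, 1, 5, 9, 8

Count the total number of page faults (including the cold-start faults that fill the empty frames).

7

5 -> miss, frames {5}
6 -> miss, frames {5,6}
5 -> hit
6 -> hit
9 -> miss, frames {5,6,9}
6 -> hit
3 -> miss, frames {5,6,9,3}
8 -> miss, frames {5,6,9,3,8}
5 -> hit
8 -> hit
1 -> miss, evict 5, frames {6,9,3,8,1}
5 -> miss, evict 6, frames {9,3,8,1,5}
9 -> hit
8 -> hit
Page faults: 7.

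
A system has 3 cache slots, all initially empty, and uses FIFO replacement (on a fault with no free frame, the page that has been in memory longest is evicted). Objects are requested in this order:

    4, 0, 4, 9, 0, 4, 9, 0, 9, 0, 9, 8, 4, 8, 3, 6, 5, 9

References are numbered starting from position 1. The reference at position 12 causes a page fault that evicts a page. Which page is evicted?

4

pos 1: 4 → fault, frames [4]
pos 2: 0 → fault, frames [4, 0]
pos 3: 4 → hit
pos 4: 9 → fault, frames [4, 0, 9]
pos 5: 0 → hit
pos 6: 4 → hit
pos 7: 9 → hit
pos 8: 0 → hit
pos 9: 9 → hit
pos 10: 0 → hit
pos 11: 9 → hit
pos 12: 8 → fault, evict 4, frames [0, 9, 8]
At position 12, page 4 is evicted.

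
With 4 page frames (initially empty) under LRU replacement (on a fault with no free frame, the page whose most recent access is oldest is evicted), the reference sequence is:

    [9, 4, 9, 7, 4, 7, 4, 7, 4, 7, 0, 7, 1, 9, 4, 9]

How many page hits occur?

9 -> fault, frames {9}
4 -> fault, frames {9,4}
9 -> hit
7 -> fault, frames {4,9,7}
4 -> hit
7 -> hit
4 -> hit
7 -> hit
4 -> hit
7 -> hit
0 -> fault, frames {9,4,7,0}
7 -> hit
1 -> fault, evict 9, frames {4,0,7,1}
9 -> fault, evict 4, frames {0,7,1,9}
4 -> fault, evict 0, frames {7,1,9,4}
9 -> hit
Hits: 9.

9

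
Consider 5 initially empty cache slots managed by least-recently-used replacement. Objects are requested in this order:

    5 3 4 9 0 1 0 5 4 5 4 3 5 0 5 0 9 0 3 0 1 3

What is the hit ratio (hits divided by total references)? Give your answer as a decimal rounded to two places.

0.55

5 → fault, frames {5}
3 → fault, frames {5,3}
4 → fault, frames {5,3,4}
9 → fault, frames {5,3,4,9}
0 → fault, frames {5,3,4,9,0}
1 → fault, evict 5, frames {3,4,9,0,1}
0 → hit
5 → fault, evict 3, frames {4,9,1,0,5}
4 → hit
5 → hit
4 → hit
3 → fault, evict 9, frames {1,0,5,4,3}
5 → hit
0 → hit
5 → hit
0 → hit
9 → fault, evict 1, frames {4,3,5,0,9}
0 → hit
3 → hit
0 → hit
1 → fault, evict 4, frames {5,9,3,0,1}
3 → hit
Hits: 12 of 22 references → 12/22 = 0.5455.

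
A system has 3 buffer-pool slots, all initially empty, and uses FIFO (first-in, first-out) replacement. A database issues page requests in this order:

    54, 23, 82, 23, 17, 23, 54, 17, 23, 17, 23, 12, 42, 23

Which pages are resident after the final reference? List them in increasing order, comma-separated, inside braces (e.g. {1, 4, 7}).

{12, 23, 42}

54 -> fault, frames (54)
23 -> fault, frames (54 23)
82 -> fault, frames (54 23 82)
23 -> hit
17 -> fault, evict 54, frames (23 82 17)
23 -> hit
54 -> fault, evict 23, frames (82 17 54)
17 -> hit
23 -> fault, evict 82, frames (17 54 23)
17 -> hit
23 -> hit
12 -> fault, evict 17, frames (54 23 12)
42 -> fault, evict 54, frames (23 12 42)
23 -> hit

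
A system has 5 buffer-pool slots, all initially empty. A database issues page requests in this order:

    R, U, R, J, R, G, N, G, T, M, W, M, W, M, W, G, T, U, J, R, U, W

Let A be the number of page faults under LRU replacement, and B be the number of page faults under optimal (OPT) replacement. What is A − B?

2

Under LRU: F F . F . F F . F F F . . . . . . F F F . F → 12 faults.
Under OPT: F F . F . F F . F F F . . . . . . . F F . . → 10 faults.
A − B = 12 − 10 = 2.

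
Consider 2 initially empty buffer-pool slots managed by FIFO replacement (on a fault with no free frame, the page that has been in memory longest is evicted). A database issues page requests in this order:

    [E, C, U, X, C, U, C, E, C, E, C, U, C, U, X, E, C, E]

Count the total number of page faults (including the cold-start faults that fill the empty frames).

E → fault, frames (E)
C → fault, frames (E C)
U → fault, evict E, frames (C U)
X → fault, evict C, frames (U X)
C → fault, evict U, frames (X C)
U → fault, evict X, frames (C U)
C → hit
E → fault, evict C, frames (U E)
C → fault, evict U, frames (E C)
E → hit
C → hit
U → fault, evict E, frames (C U)
C → hit
U → hit
X → fault, evict C, frames (U X)
E → fault, evict U, frames (X E)
C → fault, evict X, frames (E C)
E → hit
Page faults: 12.

12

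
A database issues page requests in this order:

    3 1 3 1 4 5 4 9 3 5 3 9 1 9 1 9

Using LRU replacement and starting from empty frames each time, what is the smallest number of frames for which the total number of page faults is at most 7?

f=1: 16 faults
f=2: 9 faults
f=3: 8 faults
f=4: 7 faults
f=5: 5 faults
Smallest f with faults ≤ 7 is 4.

4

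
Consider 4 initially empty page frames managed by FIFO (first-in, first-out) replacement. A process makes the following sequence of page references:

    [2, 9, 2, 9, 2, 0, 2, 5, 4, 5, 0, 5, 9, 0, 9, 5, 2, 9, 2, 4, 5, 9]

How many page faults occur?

7

2: miss, frames [2]
9: miss, frames [2, 9]
2: hit
9: hit
2: hit
0: miss, frames [2, 9, 0]
2: hit
5: miss, frames [2, 9, 0, 5]
4: miss, evict 2, frames [9, 0, 5, 4]
5: hit
0: hit
5: hit
9: hit
0: hit
9: hit
5: hit
2: miss, evict 9, frames [0, 5, 4, 2]
9: miss, evict 0, frames [5, 4, 2, 9]
2: hit
4: hit
5: hit
9: hit
Page faults: 7.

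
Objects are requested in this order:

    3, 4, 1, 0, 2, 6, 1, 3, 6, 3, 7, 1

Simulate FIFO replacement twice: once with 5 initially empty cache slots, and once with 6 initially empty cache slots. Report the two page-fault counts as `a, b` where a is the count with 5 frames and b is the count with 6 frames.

9, 7

5 frames: F F F F F F . F . . F F → 9 faults.
6 frames: F F F F F F . . . . F . → 7 faults.
7 < 9: adding a frame reduced faults, as is typical.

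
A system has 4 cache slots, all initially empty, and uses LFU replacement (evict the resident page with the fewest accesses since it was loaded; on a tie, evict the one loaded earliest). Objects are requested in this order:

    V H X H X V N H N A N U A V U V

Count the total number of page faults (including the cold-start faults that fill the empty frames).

10

V -> miss, frames [V]
H -> miss, frames [V, H]
X -> miss, frames [V, H, X]
H -> hit
X -> hit
V -> hit
N -> miss, frames [V, H, X, N]
H -> hit
N -> hit
A -> miss, evict V, frames [H, X, N, A]
N -> hit
U -> miss, evict A, frames [H, X, N, U]
A -> miss, evict U, frames [H, X, N, A]
V -> miss, evict A, frames [H, X, N, V]
U -> miss, evict V, frames [H, X, N, U]
V -> miss, evict U, frames [H, X, N, V]
Page faults: 10.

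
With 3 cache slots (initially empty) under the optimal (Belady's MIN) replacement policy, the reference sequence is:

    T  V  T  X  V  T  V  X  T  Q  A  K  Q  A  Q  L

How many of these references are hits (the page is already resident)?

9

T: miss, frames {T}
V: miss, frames {T,V}
T: hit
X: miss, frames {T,V,X}
V: hit
T: hit
V: hit
X: hit
T: hit
Q: miss, evict X, frames {T,V,Q}
A: miss, evict V, frames {T,Q,A}
K: miss, evict T, frames {Q,A,K}
Q: hit
A: hit
Q: hit
L: miss, evict K, frames {Q,A,L}
Hits: 9.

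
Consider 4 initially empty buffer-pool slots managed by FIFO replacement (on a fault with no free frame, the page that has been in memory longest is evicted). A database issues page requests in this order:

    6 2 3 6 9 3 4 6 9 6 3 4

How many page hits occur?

6: fault, frames (6)
2: fault, frames (6 2)
3: fault, frames (6 2 3)
6: hit
9: fault, frames (6 2 3 9)
3: hit
4: fault, evict 6, frames (2 3 9 4)
6: fault, evict 2, frames (3 9 4 6)
9: hit
6: hit
3: hit
4: hit
Hits: 6.

6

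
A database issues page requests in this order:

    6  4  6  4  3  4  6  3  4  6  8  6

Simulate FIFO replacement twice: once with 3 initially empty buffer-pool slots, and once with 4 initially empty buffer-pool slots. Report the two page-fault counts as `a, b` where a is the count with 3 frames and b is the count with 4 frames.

3 frames: F F . . F . . . . . F F → 5 faults.
4 frames: F F . . F . . . . . F . → 4 faults.
4 < 5: adding a frame reduced faults, as is typical.

5, 4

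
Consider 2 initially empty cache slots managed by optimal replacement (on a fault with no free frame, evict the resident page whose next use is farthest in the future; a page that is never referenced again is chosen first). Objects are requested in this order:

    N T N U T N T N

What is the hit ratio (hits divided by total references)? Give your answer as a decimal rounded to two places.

0.50

N: fault, frames [N]
T: fault, frames [N, T]
N: hit
U: fault, evict N, frames [T, U]
T: hit
N: fault, evict U, frames [T, N]
T: hit
N: hit
Hits: 4 of 8 references → 4/8 = 0.5000.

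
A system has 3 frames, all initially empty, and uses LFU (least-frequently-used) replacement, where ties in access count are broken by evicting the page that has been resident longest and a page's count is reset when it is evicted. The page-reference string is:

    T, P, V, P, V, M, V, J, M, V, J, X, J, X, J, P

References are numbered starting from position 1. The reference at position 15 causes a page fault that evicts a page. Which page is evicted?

pos 1: T → fault, frames {T}
pos 2: P → fault, frames {T,P}
pos 3: V → fault, frames {T,P,V}
pos 4: P → hit
pos 5: V → hit
pos 6: M → fault, evict T, frames {P,V,M}
pos 7: V → hit
pos 8: J → fault, evict M, frames {P,V,J}
pos 9: M → fault, evict J, frames {P,V,M}
pos 10: V → hit
pos 11: J → fault, evict M, frames {P,V,J}
pos 12: X → fault, evict J, frames {P,V,X}
pos 13: J → fault, evict X, frames {P,V,J}
pos 14: X → fault, evict J, frames {P,V,X}
pos 15: J → fault, evict X, frames {P,V,J}
At position 15, page X is evicted.

X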